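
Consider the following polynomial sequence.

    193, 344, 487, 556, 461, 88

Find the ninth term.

Δ: 151, 143, 69, -95, -373
Δ²: -8, -74, -164, -278
Δ³: -66, -90, -114
Δ⁴: -24, -24
Fourth differences constant at -24.
-114 − 24 = -138;  -278 − 138 = -416;  -373 − 416 = -789;  88 − 789 = -701
-138 − 24 = -162;  -416 − 162 = -578;  -789 − 578 = -1367;  -701 − 1367 = -2068
-162 − 24 = -186;  -578 − 186 = -764;  -1367 − 764 = -2131;  -2068 − 2131 = -4199

-4199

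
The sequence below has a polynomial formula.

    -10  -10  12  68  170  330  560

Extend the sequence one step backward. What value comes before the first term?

D1: 0  22  56  102  160  230
D2: 22  34  46  58  70
D3: 12  12  12  12
The third differences are constant at 12.
Work back: 22 − 12 = 10;  0 − 10 = -10;  -10 + 10 = 0

0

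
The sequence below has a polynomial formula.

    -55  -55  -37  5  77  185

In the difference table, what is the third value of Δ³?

6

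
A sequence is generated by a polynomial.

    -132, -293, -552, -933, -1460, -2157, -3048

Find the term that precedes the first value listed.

-45

First differences: -161, -259, -381, -527, -697, -891
Second differences: -98, -122, -146, -170, -194
Third differences: -24, -24, -24, -24
The third differences are constant at -24.
Work back: -98 + 24 = -74;  -161 + 74 = -87;  -132 + 87 = -45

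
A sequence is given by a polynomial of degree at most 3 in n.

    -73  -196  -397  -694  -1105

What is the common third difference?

Δ: -123, -201, -297, -411
Δ²: -78, -96, -114
Δ³: -18, -18

-18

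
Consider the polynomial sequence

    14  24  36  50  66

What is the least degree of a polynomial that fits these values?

10, 12, 14, 16
2, 2, 2
The second differences are constant, so the polynomial has degree 2.

2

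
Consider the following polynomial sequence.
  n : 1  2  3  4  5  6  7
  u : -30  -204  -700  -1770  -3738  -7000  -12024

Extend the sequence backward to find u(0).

2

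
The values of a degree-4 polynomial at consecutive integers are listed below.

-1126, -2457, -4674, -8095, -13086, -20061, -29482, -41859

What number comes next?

First differences: -1331  -2217  -3421  -4991  -6975  -9421  -12377
Second differences: -886  -1204  -1570  -1984  -2446  -2956
Third differences: -318  -366  -414  -462  -510
Fourth differences: -48  -48  -48  -48
The fourth differences are constant (-48).
-510 − 48 = -558;  -2956 − 558 = -3514;  -12377 − 3514 = -15891;  -41859 − 15891 = -57750

-57750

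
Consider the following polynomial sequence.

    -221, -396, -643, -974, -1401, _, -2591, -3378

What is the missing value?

Using the first 5 terms:
D1: -175, -247, -331, -427
D2: -72, -84, -96
D3: -12, -12
Constant third difference = -12.
Extend forward: -96 − 12 = -108;  -427 − 108 = -535;  -1401 − 535 = -1936

-1936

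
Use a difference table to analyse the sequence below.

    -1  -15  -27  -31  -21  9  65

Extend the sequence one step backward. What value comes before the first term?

9

First differences: -14  -12  -4  10  30  56
Second differences: 2  8  14  20  26
Third differences: 6  6  6  6
The third differences are constant at 6.
Work back: 2 − 6 = -4;  -14 + 4 = -10;  -1 + 10 = 9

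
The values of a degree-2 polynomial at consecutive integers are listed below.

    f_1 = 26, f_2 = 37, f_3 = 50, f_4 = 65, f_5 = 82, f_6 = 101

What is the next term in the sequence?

Δ: 11, 13, 15, 17, 19
Δ²: 2, 2, 2, 2
Second differences constant at 2.
19 + 2 = 21;  101 + 21 = 122

122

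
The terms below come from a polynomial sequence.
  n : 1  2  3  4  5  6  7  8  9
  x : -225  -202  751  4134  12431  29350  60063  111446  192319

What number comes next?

Δ: 23, 953, 3383, 8297, 16919, 30713, 51383, 80873
Δ²: 930, 2430, 4914, 8622, 13794, 20670, 29490
Δ³: 1500, 2484, 3708, 5172, 6876, 8820
Δ⁴: 984, 1224, 1464, 1704, 1944
Δ⁵: 240, 240, 240, 240
Fifth differences constant at 240.
1944 + 240 = 2184;  8820 + 2184 = 11004;  29490 + 11004 = 40494;  80873 + 40494 = 121367;  192319 + 121367 = 313686

313686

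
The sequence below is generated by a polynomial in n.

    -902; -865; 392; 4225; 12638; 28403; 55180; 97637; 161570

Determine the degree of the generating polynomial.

5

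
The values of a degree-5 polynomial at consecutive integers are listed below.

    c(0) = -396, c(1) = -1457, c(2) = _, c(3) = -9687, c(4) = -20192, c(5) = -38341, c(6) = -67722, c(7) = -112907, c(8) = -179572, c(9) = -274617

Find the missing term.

Using the last 7 terms:
Δ: -10505, -18149, -29381, -45185, -66665, -95045
Δ²: -7644, -11232, -15804, -21480, -28380
Δ³: -3588, -4572, -5676, -6900
Δ⁴: -984, -1104, -1224
Δ⁵: -120, -120
Constant fifth difference = -120.
Extend backward: -984 + 120 = -864;  -3588 + 864 = -2724;  -7644 + 2724 = -4920;  -10505 + 4920 = -5585;  -9687 + 5585 = -4102

-4102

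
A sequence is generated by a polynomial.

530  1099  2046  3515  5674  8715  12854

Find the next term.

18331

569  947  1469  2159  3041  4139
378  522  690  882  1098
144  168  192  216
24  24  24
Fourth differences constant at 24.
216 + 24 = 240;  1098 + 240 = 1338;  4139 + 1338 = 5477;  12854 + 5477 = 18331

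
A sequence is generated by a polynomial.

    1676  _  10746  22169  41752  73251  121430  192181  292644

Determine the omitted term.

Using the last 7 terms:
D1: 11423, 19583, 31499, 48179, 70751, 100463
D2: 8160, 11916, 16680, 22572, 29712
D3: 3756, 4764, 5892, 7140
D4: 1008, 1128, 1248
D5: 120, 120
Constant fifth difference = 120.
Extend backward: 1008 − 120 = 888;  3756 − 888 = 2868;  8160 − 2868 = 5292;  11423 − 5292 = 6131;  10746 − 6131 = 4615

4615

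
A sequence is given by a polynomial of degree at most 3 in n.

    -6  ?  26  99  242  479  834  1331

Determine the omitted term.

Using the last 6 terms:
73, 143, 237, 355, 497
70, 94, 118, 142
24, 24, 24
Constant third difference = 24.
Extend backward: 70 − 24 = 46;  73 − 46 = 27;  26 − 27 = -1

-1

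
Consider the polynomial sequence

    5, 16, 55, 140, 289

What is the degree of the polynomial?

First differences: 11, 39, 85, 149
Second differences: 28, 46, 64
Third differences: 18, 18
The third differences are constant, so the polynomial has degree 3.

3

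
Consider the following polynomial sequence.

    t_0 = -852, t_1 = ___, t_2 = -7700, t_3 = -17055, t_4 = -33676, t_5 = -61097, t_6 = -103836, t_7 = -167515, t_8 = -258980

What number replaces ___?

-2941

Using the last 7 terms:
Δ: -9355, -16621, -27421, -42739, -63679, -91465
Δ²: -7266, -10800, -15318, -20940, -27786
Δ³: -3534, -4518, -5622, -6846
Δ⁴: -984, -1104, -1224
Δ⁵: -120, -120
Constant fifth difference = -120.
Extend backward: -984 + 120 = -864;  -3534 + 864 = -2670;  -7266 + 2670 = -4596;  -9355 + 4596 = -4759;  -7700 + 4759 = -2941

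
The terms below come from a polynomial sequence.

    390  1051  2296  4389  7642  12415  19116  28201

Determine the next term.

D1: 661, 1245, 2093, 3253, 4773, 6701, 9085
D2: 584, 848, 1160, 1520, 1928, 2384
D3: 264, 312, 360, 408, 456
D4: 48, 48, 48, 48
The fourth differences are constant (48).
456 + 48 = 504;  2384 + 504 = 2888;  9085 + 2888 = 11973;  28201 + 11973 = 40174

40174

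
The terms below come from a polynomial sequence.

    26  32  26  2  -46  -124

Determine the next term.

6  -6  -24  -48  -78
-12  -18  -24  -30
-6  -6  -6
Constant third difference = -6, so extend:
-30 − 6 = -36;  -78 − 36 = -114;  -124 − 114 = -238

-238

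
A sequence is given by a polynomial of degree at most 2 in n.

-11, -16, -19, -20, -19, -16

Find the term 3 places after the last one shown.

-5  -3  -1  1  3
2  2  2  2
The second differences are constant (2).
3 + 2 = 5;  -16 + 5 = -11
5 + 2 = 7;  -11 + 7 = -4
7 + 2 = 9;  -4 + 9 = 5

5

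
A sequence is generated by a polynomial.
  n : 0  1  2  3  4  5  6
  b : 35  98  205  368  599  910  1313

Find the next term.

63  107  163  231  311  403
44  56  68  80  92
12  12  12  12
Third differences constant at 12.
92 + 12 = 104;  403 + 104 = 507;  1313 + 507 = 1820

1820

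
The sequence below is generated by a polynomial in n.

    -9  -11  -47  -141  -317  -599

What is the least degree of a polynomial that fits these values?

3

-2, -36, -94, -176, -282
-34, -58, -82, -106
-24, -24, -24
The third differences are constant, so the polynomial has degree 3.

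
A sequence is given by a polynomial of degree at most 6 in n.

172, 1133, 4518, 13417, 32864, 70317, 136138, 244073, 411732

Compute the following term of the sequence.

D1: 961, 3385, 8899, 19447, 37453, 65821, 107935, 167659
D2: 2424, 5514, 10548, 18006, 28368, 42114, 59724
D3: 3090, 5034, 7458, 10362, 13746, 17610
D4: 1944, 2424, 2904, 3384, 3864
D5: 480, 480, 480, 480
Constant fifth difference = 480, so extend:
3864 + 480 = 4344;  17610 + 4344 = 21954;  59724 + 21954 = 81678;  167659 + 81678 = 249337;  411732 + 249337 = 661069

661069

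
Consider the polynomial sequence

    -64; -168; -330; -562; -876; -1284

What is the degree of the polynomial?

First differences: -104, -162, -232, -314, -408
Second differences: -58, -70, -82, -94
Third differences: -12, -12, -12
The third differences are constant, so the polynomial has degree 3.

3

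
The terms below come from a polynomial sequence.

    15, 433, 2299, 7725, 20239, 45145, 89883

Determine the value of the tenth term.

D1: 418, 1866, 5426, 12514, 24906, 44738
D2: 1448, 3560, 7088, 12392, 19832
D3: 2112, 3528, 5304, 7440
D4: 1416, 1776, 2136
D5: 360, 360
Constant fifth difference = 360, so extend:
2136 + 360 = 2496;  7440 + 2496 = 9936;  19832 + 9936 = 29768;  44738 + 29768 = 74506;  89883 + 74506 = 164389
2496 + 360 = 2856;  9936 + 2856 = 12792;  29768 + 12792 = 42560;  74506 + 42560 = 117066;  164389 + 117066 = 281455
2856 + 360 = 3216;  12792 + 3216 = 16008;  42560 + 16008 = 58568;  117066 + 58568 = 175634;  281455 + 175634 = 457089

457089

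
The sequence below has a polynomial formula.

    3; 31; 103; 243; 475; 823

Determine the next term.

28 , 72 , 140 , 232 , 348
44 , 68 , 92 , 116
24 , 24 , 24
Constant third difference = 24, so extend:
116 + 24 = 140;  348 + 140 = 488;  823 + 488 = 1311

1311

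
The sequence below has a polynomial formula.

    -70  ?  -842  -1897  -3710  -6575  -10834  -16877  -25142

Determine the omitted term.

Using the last 7 terms:
Δ: -1055  -1813  -2865  -4259  -6043  -8265
Δ²: -758  -1052  -1394  -1784  -2222
Δ³: -294  -342  -390  -438
Δ⁴: -48  -48  -48
Constant fourth difference = -48.
Extend backward: -294 + 48 = -246;  -758 + 246 = -512;  -1055 + 512 = -543;  -842 + 543 = -299

-299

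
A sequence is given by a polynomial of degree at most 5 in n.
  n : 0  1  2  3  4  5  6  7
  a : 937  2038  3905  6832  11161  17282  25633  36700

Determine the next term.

First differences: 1101  1867  2927  4329  6121  8351  11067
Second differences: 766  1060  1402  1792  2230  2716
Third differences: 294  342  390  438  486
Fourth differences: 48  48  48  48
The fourth differences are constant (48).
486 + 48 = 534;  2716 + 534 = 3250;  11067 + 3250 = 14317;  36700 + 14317 = 51017

51017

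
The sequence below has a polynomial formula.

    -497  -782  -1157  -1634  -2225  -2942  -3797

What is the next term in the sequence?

-4802

Δ: -285 , -375 , -477 , -591 , -717 , -855
Δ²: -90 , -102 , -114 , -126 , -138
Δ³: -12 , -12 , -12 , -12
Third differences constant at -12.
-138 − 12 = -150;  -855 − 150 = -1005;  -3797 − 1005 = -4802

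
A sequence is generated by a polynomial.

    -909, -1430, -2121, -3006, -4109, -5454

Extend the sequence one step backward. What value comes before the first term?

-534

First differences: -521  -691  -885  -1103  -1345
Second differences: -170  -194  -218  -242
Third differences: -24  -24  -24
The third differences are constant at -24.
Work back: -170 + 24 = -146;  -521 + 146 = -375;  -909 + 375 = -534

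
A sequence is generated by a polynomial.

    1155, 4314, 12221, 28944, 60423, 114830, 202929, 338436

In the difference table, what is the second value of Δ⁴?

D1: 3159, 7907, 16723, 31479, 54407, 88099, 135507
D2: 4748, 8816, 14756, 22928, 33692, 47408
D3: 4068, 5940, 8172, 10764, 13716
D4: 1872, 2232, 2592, 2952
D5: 360, 360, 360

2232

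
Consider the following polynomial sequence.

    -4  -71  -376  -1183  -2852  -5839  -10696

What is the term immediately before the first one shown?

D1: -67  -305  -807  -1669  -2987  -4857
D2: -238  -502  -862  -1318  -1870
D3: -264  -360  -456  -552
D4: -96  -96  -96
The fourth differences are constant at -96.
Work back: -264 + 96 = -168;  -238 + 168 = -70;  -67 + 70 = 3;  -4 − 3 = -7

-7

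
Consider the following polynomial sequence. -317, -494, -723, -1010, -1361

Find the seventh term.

-177, -229, -287, -351
-52, -58, -64
-6, -6
The third differences are constant (-6).
-64 − 6 = -70;  -351 − 70 = -421;  -1361 − 421 = -1782
-70 − 6 = -76;  -421 − 76 = -497;  -1782 − 497 = -2279

-2279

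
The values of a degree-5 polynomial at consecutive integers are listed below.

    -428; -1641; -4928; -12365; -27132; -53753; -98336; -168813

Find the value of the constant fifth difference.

First differences: -1213, -3287, -7437, -14767, -26621, -44583, -70477
Second differences: -2074, -4150, -7330, -11854, -17962, -25894
Third differences: -2076, -3180, -4524, -6108, -7932
Fourth differences: -1104, -1344, -1584, -1824
Fifth differences: -240, -240, -240

-240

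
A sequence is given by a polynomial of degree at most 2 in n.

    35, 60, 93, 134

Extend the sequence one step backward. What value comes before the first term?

18

D1: 25, 33, 41
D2: 8, 8
The second differences are constant at 8.
Work back: 25 − 8 = 17;  35 − 17 = 18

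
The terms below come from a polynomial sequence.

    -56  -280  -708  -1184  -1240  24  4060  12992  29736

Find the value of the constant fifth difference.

120

Δ: -224, -428, -476, -56, 1264, 4036, 8932, 16744
Δ²: -204, -48, 420, 1320, 2772, 4896, 7812
Δ³: 156, 468, 900, 1452, 2124, 2916
Δ⁴: 312, 432, 552, 672, 792
Δ⁵: 120, 120, 120, 120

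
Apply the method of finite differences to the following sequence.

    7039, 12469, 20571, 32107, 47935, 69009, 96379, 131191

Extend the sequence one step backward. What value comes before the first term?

3615

5430, 8102, 11536, 15828, 21074, 27370, 34812
2672, 3434, 4292, 5246, 6296, 7442
762, 858, 954, 1050, 1146
96, 96, 96, 96
The fourth differences are constant at 96.
Work back: 762 − 96 = 666;  2672 − 666 = 2006;  5430 − 2006 = 3424;  7039 − 3424 = 3615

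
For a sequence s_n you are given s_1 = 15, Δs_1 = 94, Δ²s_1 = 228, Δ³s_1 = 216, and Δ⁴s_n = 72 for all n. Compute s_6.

5285

Build the table forward from the leading diagonal:
Fourth differences: 72, 72, 72, 72, 72, 72
Third differences: 216, 288, 360, 432, 504, 576
Second differences: 228, 444, 732, 1092, 1524, 2028
First differences: 94, 322, 766, 1498, 2590, 4114
s: 15, 109, 431, 1197, 2695, 5285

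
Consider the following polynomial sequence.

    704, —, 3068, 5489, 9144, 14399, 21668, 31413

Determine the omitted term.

Using the last 6 terms:
2421  3655  5255  7269  9745
1234  1600  2014  2476
366  414  462
48  48
Constant fourth difference = 48.
Extend backward: 366 − 48 = 318;  1234 − 318 = 916;  2421 − 916 = 1505;  3068 − 1505 = 1563

1563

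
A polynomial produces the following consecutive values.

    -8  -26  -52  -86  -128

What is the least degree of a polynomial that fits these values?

-18, -26, -34, -42
-8, -8, -8
The second differences are constant, so the polynomial has degree 2.

2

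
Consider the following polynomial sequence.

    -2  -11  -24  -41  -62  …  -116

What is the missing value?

Using the first 5 terms:
First differences: -9  -13  -17  -21
Second differences: -4  -4  -4
Constant second difference = -4.
Extend forward: -21 − 4 = -25;  -62 − 25 = -87

-87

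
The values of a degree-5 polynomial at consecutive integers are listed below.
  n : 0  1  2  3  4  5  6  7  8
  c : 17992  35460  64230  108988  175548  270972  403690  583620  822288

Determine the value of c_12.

D1: 17468, 28770, 44758, 66560, 95424, 132718, 179930, 238668
D2: 11302, 15988, 21802, 28864, 37294, 47212, 58738
D3: 4686, 5814, 7062, 8430, 9918, 11526
D4: 1128, 1248, 1368, 1488, 1608
D5: 120, 120, 120, 120
The fifth differences are constant (120).
1608 + 120 = 1728;  11526 + 1728 = 13254;  58738 + 13254 = 71992;  238668 + 71992 = 310660;  822288 + 310660 = 1132948
1728 + 120 = 1848;  13254 + 1848 = 15102;  71992 + 15102 = 87094;  310660 + 87094 = 397754;  1132948 + 397754 = 1530702
1848 + 120 = 1968;  15102 + 1968 = 17070;  87094 + 17070 = 104164;  397754 + 104164 = 501918;  1530702 + 501918 = 2032620
1968 + 120 = 2088;  17070 + 2088 = 19158;  104164 + 19158 = 123322;  501918 + 123322 = 625240;  2032620 + 625240 = 2657860

2657860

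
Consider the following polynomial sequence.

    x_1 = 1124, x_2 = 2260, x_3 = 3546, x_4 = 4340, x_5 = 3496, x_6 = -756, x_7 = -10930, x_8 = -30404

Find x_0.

1136, 1286, 794, -844, -4252, -10174, -19474
150, -492, -1638, -3408, -5922, -9300
-642, -1146, -1770, -2514, -3378
-504, -624, -744, -864
-120, -120, -120
The fifth differences are constant at -120.
Work back: -504 + 120 = -384;  -642 + 384 = -258;  150 + 258 = 408;  1136 − 408 = 728;  1124 − 728 = 396

396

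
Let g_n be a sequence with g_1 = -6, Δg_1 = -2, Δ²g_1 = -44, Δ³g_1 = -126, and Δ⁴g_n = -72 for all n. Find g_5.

Build the table forward from the leading diagonal:
Fourth differences: -72  -72  -72  -72  -72
Third differences: -126  -198  -270  -342  -414
Second differences: -44  -170  -368  -638  -980
First differences: -2  -46  -216  -584  -1222
g: -6  -8  -54  -270  -854

-854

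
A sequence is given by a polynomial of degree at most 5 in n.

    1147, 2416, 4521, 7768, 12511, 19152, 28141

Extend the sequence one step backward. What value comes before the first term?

D1: 1269, 2105, 3247, 4743, 6641, 8989
D2: 836, 1142, 1496, 1898, 2348
D3: 306, 354, 402, 450
D4: 48, 48, 48
The fourth differences are constant at 48.
Work back: 306 − 48 = 258;  836 − 258 = 578;  1269 − 578 = 691;  1147 − 691 = 456

456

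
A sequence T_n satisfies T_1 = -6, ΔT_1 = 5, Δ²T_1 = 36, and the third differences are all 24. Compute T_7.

1044

Build the table forward from the leading diagonal:
Third differences: 24, 24, 24, 24, 24, 24, 24
Second differences: 36, 60, 84, 108, 132, 156, 180
First differences: 5, 41, 101, 185, 293, 425, 581
T: -6, -1, 40, 141, 326, 619, 1044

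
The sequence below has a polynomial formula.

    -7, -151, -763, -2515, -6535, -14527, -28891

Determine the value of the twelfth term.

D1: -144 , -612 , -1752 , -4020 , -7992 , -14364
D2: -468 , -1140 , -2268 , -3972 , -6372
D3: -672 , -1128 , -1704 , -2400
D4: -456 , -576 , -696
D5: -120 , -120
The fifth differences are constant (-120).
-696 − 120 = -816;  -2400 − 816 = -3216;  -6372 − 3216 = -9588;  -14364 − 9588 = -23952;  -28891 − 23952 = -52843
-816 − 120 = -936;  -3216 − 936 = -4152;  -9588 − 4152 = -13740;  -23952 − 13740 = -37692;  -52843 − 37692 = -90535
-936 − 120 = -1056;  -4152 − 1056 = -5208;  -13740 − 5208 = -18948;  -37692 − 18948 = -56640;  -90535 − 56640 = -147175
-1056 − 120 = -1176;  -5208 − 1176 = -6384;  -18948 − 6384 = -25332;  -56640 − 25332 = -81972;  -147175 − 81972 = -229147
-1176 − 120 = -1296;  -6384 − 1296 = -7680;  -25332 − 7680 = -33012;  -81972 − 33012 = -114984;  -229147 − 114984 = -344131

-344131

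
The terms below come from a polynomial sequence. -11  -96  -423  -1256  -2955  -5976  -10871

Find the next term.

-18288

Δ: -85, -327, -833, -1699, -3021, -4895
Δ²: -242, -506, -866, -1322, -1874
Δ³: -264, -360, -456, -552
Δ⁴: -96, -96, -96
Fourth differences constant at -96.
-552 − 96 = -648;  -1874 − 648 = -2522;  -4895 − 2522 = -7417;  -10871 − 7417 = -18288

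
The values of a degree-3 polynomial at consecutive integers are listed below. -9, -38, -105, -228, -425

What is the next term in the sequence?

-714

Δ: -29, -67, -123, -197
Δ²: -38, -56, -74
Δ³: -18, -18
Third differences constant at -18.
-74 − 18 = -92;  -197 − 92 = -289;  -425 − 289 = -714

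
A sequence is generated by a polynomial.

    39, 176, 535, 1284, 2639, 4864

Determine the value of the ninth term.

20119

Δ: 137 , 359 , 749 , 1355 , 2225
Δ²: 222 , 390 , 606 , 870
Δ³: 168 , 216 , 264
Δ⁴: 48 , 48
Constant fourth difference = 48, so extend:
264 + 48 = 312;  870 + 312 = 1182;  2225 + 1182 = 3407;  4864 + 3407 = 8271
312 + 48 = 360;  1182 + 360 = 1542;  3407 + 1542 = 4949;  8271 + 4949 = 13220
360 + 48 = 408;  1542 + 408 = 1950;  4949 + 1950 = 6899;  13220 + 6899 = 20119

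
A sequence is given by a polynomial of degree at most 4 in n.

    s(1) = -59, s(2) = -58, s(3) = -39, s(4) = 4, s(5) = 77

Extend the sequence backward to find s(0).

-48

D1: 1  19  43  73
D2: 18  24  30
D3: 6  6
The third differences are constant at 6.
Work back: 18 − 6 = 12;  1 − 12 = -11;  -59 + 11 = -48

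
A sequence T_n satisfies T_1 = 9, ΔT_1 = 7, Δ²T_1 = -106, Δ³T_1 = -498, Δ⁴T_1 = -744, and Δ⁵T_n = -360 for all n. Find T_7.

-24819

Build the table forward from the leading diagonal:
Fifth differences: -360, -360, -360, -360, -360, -360, -360
Fourth differences: -744, -1104, -1464, -1824, -2184, -2544, -2904
Third differences: -498, -1242, -2346, -3810, -5634, -7818, -10362
Second differences: -106, -604, -1846, -4192, -8002, -13636, -21454
First differences: 7, -99, -703, -2549, -6741, -14743, -28379
T: 9, 16, -83, -786, -3335, -10076, -24819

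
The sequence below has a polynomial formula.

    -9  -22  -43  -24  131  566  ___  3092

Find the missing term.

Using the first 6 terms:
D1: -13  -21  19  155  435
D2: -8  40  136  280
D3: 48  96  144
D4: 48  48
Constant fourth difference = 48.
Extend forward: 144 + 48 = 192;  280 + 192 = 472;  435 + 472 = 907;  566 + 907 = 1473

1473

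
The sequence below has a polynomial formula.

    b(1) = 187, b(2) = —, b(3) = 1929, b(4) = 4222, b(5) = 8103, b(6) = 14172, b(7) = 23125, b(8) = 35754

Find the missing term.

720

Using the last 6 terms:
D1: 2293  3881  6069  8953  12629
D2: 1588  2188  2884  3676
D3: 600  696  792
D4: 96  96
Constant fourth difference = 96.
Extend backward: 600 − 96 = 504;  1588 − 504 = 1084;  2293 − 1084 = 1209;  1929 − 1209 = 720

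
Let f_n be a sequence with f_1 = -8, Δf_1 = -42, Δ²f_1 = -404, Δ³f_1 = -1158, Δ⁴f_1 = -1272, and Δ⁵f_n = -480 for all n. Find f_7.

Build the table forward from the leading diagonal:
Δ⁵: -480, -480, -480, -480, -480, -480, -480
Δ⁴: -1272, -1752, -2232, -2712, -3192, -3672, -4152
Δ³: -1158, -2430, -4182, -6414, -9126, -12318, -15990
Δ²: -404, -1562, -3992, -8174, -14588, -23714, -36032
Δ: -42, -446, -2008, -6000, -14174, -28762, -52476
f: -8, -50, -496, -2504, -8504, -22678, -51440

-51440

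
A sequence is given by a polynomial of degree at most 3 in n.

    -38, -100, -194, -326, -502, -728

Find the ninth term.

D1: -62  -94  -132  -176  -226
D2: -32  -38  -44  -50
D3: -6  -6  -6
Third differences constant at -6.
-50 − 6 = -56;  -226 − 56 = -282;  -728 − 282 = -1010
-56 − 6 = -62;  -282 − 62 = -344;  -1010 − 344 = -1354
-62 − 6 = -68;  -344 − 68 = -412;  -1354 − 412 = -1766

-1766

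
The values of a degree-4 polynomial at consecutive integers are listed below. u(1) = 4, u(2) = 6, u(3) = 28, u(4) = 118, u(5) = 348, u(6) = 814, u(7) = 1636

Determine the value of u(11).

11724

Δ: 2, 22, 90, 230, 466, 822
Δ²: 20, 68, 140, 236, 356
Δ³: 48, 72, 96, 120
Δ⁴: 24, 24, 24
The fourth differences are constant (24).
120 + 24 = 144;  356 + 144 = 500;  822 + 500 = 1322;  1636 + 1322 = 2958
144 + 24 = 168;  500 + 168 = 668;  1322 + 668 = 1990;  2958 + 1990 = 4948
168 + 24 = 192;  668 + 192 = 860;  1990 + 860 = 2850;  4948 + 2850 = 7798
192 + 24 = 216;  860 + 216 = 1076;  2850 + 1076 = 3926;  7798 + 3926 = 11724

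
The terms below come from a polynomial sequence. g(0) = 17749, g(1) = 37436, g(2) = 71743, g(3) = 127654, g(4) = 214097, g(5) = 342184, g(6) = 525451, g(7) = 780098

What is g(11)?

2943166

D1: 19687, 34307, 55911, 86443, 128087, 183267, 254647
D2: 14620, 21604, 30532, 41644, 55180, 71380
D3: 6984, 8928, 11112, 13536, 16200
D4: 1944, 2184, 2424, 2664
D5: 240, 240, 240
The fifth differences are constant (240).
2664 + 240 = 2904;  16200 + 2904 = 19104;  71380 + 19104 = 90484;  254647 + 90484 = 345131;  780098 + 345131 = 1125229
2904 + 240 = 3144;  19104 + 3144 = 22248;  90484 + 22248 = 112732;  345131 + 112732 = 457863;  1125229 + 457863 = 1583092
3144 + 240 = 3384;  22248 + 3384 = 25632;  112732 + 25632 = 138364;  457863 + 138364 = 596227;  1583092 + 596227 = 2179319
3384 + 240 = 3624;  25632 + 3624 = 29256;  138364 + 29256 = 167620;  596227 + 167620 = 763847;  2179319 + 763847 = 2943166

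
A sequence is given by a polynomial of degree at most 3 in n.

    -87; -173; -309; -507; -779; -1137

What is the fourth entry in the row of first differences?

Δ: -86, -136, -198, -272, -358
Δ²: -50, -62, -74, -86
Δ³: -12, -12, -12

-272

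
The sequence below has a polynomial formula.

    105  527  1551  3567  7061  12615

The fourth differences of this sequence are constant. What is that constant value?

96

First differences: 422, 1024, 2016, 3494, 5554
Second differences: 602, 992, 1478, 2060
Third differences: 390, 486, 582
Fourth differences: 96, 96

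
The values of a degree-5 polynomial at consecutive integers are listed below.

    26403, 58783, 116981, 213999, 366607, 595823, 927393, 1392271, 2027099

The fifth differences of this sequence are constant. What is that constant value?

First differences: 32380, 58198, 97018, 152608, 229216, 331570, 464878, 634828
Second differences: 25818, 38820, 55590, 76608, 102354, 133308, 169950
Third differences: 13002, 16770, 21018, 25746, 30954, 36642
Fourth differences: 3768, 4248, 4728, 5208, 5688
Fifth differences: 480, 480, 480, 480

480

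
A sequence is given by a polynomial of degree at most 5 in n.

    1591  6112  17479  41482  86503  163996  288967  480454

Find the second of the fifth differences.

480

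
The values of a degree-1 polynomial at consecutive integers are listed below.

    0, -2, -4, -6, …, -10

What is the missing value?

Using the first 4 terms:
D1: -2, -2, -2
Constant first difference = -2.
Extend forward: -6 − 2 = -8

-8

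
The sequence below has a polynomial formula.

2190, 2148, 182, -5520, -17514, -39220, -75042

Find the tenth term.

-328524

First differences: -42, -1966, -5702, -11994, -21706, -35822
Second differences: -1924, -3736, -6292, -9712, -14116
Third differences: -1812, -2556, -3420, -4404
Fourth differences: -744, -864, -984
Fifth differences: -120, -120
Fifth differences constant at -120.
-984 − 120 = -1104;  -4404 − 1104 = -5508;  -14116 − 5508 = -19624;  -35822 − 19624 = -55446;  -75042 − 55446 = -130488
-1104 − 120 = -1224;  -5508 − 1224 = -6732;  -19624 − 6732 = -26356;  -55446 − 26356 = -81802;  -130488 − 81802 = -212290
-1224 − 120 = -1344;  -6732 − 1344 = -8076;  -26356 − 8076 = -34432;  -81802 − 34432 = -116234;  -212290 − 116234 = -328524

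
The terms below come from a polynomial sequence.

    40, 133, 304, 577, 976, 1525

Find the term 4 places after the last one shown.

5701

First differences: 93 , 171 , 273 , 399 , 549
Second differences: 78 , 102 , 126 , 150
Third differences: 24 , 24 , 24
Third differences constant at 24.
150 + 24 = 174;  549 + 174 = 723;  1525 + 723 = 2248
174 + 24 = 198;  723 + 198 = 921;  2248 + 921 = 3169
198 + 24 = 222;  921 + 222 = 1143;  3169 + 1143 = 4312
222 + 24 = 246;  1143 + 246 = 1389;  4312 + 1389 = 5701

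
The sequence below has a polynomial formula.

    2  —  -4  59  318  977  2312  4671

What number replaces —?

-3

Using the last 6 terms:
D1: 63, 259, 659, 1335, 2359
D2: 196, 400, 676, 1024
D3: 204, 276, 348
D4: 72, 72
Constant fourth difference = 72.
Extend backward: 204 − 72 = 132;  196 − 132 = 64;  63 − 64 = -1;  -4 + 1 = -3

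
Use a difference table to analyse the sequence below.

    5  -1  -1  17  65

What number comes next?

155

First differences: -6 , 0 , 18 , 48
Second differences: 6 , 18 , 30
Third differences: 12 , 12
The third differences are constant (12).
30 + 12 = 42;  48 + 42 = 90;  65 + 90 = 155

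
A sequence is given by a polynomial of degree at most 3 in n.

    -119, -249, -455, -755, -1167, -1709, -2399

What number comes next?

Δ: -130, -206, -300, -412, -542, -690
Δ²: -76, -94, -112, -130, -148
Δ³: -18, -18, -18, -18
Constant third difference = -18, so extend:
-148 − 18 = -166;  -690 − 166 = -856;  -2399 − 856 = -3255

-3255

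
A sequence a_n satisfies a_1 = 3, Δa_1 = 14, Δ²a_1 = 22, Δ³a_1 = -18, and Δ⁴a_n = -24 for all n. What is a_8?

-907

Build the table forward from the leading diagonal:
Δ⁴: -24, -24, -24, -24, -24, -24, -24, -24
Δ³: -18, -42, -66, -90, -114, -138, -162, -186
Δ²: 22, 4, -38, -104, -194, -308, -446, -608
Δ: 14, 36, 40, 2, -102, -296, -604, -1050
a: 3, 17, 53, 93, 95, -7, -303, -907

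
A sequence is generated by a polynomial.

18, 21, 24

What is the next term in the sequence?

First differences: 3  3
The first differences are constant (3).
24 + 3 = 27

27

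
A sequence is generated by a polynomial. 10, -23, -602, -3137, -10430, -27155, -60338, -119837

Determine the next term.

Δ: -33, -579, -2535, -7293, -16725, -33183, -59499
Δ²: -546, -1956, -4758, -9432, -16458, -26316
Δ³: -1410, -2802, -4674, -7026, -9858
Δ⁴: -1392, -1872, -2352, -2832
Δ⁵: -480, -480, -480
Constant fifth difference = -480, so extend:
-2832 − 480 = -3312;  -9858 − 3312 = -13170;  -26316 − 13170 = -39486;  -59499 − 39486 = -98985;  -119837 − 98985 = -218822

-218822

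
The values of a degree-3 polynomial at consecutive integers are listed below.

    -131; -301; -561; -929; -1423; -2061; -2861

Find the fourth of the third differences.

Δ: -170, -260, -368, -494, -638, -800
Δ²: -90, -108, -126, -144, -162
Δ³: -18, -18, -18, -18

-18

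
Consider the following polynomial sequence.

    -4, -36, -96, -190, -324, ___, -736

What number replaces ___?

Using the first 5 terms:
First differences: -32  -60  -94  -134
Second differences: -28  -34  -40
Third differences: -6  -6
Constant third difference = -6.
Extend forward: -40 − 6 = -46;  -134 − 46 = -180;  -324 − 180 = -504

-504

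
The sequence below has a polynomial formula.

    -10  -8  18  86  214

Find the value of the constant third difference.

18

D1: 2, 26, 68, 128
D2: 24, 42, 60
D3: 18, 18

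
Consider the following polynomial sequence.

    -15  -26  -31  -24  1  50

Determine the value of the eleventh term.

First differences: -11 , -5 , 7 , 25 , 49
Second differences: 6 , 12 , 18 , 24
Third differences: 6 , 6 , 6
Constant third difference = 6, so extend:
24 + 6 = 30;  49 + 30 = 79;  50 + 79 = 129
30 + 6 = 36;  79 + 36 = 115;  129 + 115 = 244
36 + 6 = 42;  115 + 42 = 157;  244 + 157 = 401
42 + 6 = 48;  157 + 48 = 205;  401 + 205 = 606
48 + 6 = 54;  205 + 54 = 259;  606 + 259 = 865

865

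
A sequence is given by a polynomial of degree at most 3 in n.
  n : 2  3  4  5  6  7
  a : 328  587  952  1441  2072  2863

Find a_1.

Δ: 259, 365, 489, 631, 791
Δ²: 106, 124, 142, 160
Δ³: 18, 18, 18
The third differences are constant at 18.
Work back: 106 − 18 = 88;  259 − 88 = 171;  328 − 171 = 157

157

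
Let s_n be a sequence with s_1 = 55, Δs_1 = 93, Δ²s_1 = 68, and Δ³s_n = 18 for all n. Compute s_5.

Build the table forward from the leading diagonal:
D3: 18  18  18  18  18
D2: 68  86  104  122  140
D1: 93  161  247  351  473
s: 55  148  309  556  907

907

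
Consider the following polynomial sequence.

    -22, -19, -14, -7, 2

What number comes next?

13

3  5  7  9
2  2  2
Second differences constant at 2.
9 + 2 = 11;  2 + 11 = 13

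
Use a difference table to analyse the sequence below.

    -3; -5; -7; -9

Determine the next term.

-11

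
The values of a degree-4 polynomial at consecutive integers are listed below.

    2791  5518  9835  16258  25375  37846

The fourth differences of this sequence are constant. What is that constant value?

72

D1: 2727, 4317, 6423, 9117, 12471
D2: 1590, 2106, 2694, 3354
D3: 516, 588, 660
D4: 72, 72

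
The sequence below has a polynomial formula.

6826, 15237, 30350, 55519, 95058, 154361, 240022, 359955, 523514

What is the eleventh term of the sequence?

1026846

First differences: 8411, 15113, 25169, 39539, 59303, 85661, 119933, 163559
Second differences: 6702, 10056, 14370, 19764, 26358, 34272, 43626
Third differences: 3354, 4314, 5394, 6594, 7914, 9354
Fourth differences: 960, 1080, 1200, 1320, 1440
Fifth differences: 120, 120, 120, 120
Constant fifth difference = 120, so extend:
1440 + 120 = 1560;  9354 + 1560 = 10914;  43626 + 10914 = 54540;  163559 + 54540 = 218099;  523514 + 218099 = 741613
1560 + 120 = 1680;  10914 + 1680 = 12594;  54540 + 12594 = 67134;  218099 + 67134 = 285233;  741613 + 285233 = 1026846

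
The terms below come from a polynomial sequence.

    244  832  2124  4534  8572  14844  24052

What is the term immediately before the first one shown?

42

D1: 588, 1292, 2410, 4038, 6272, 9208
D2: 704, 1118, 1628, 2234, 2936
D3: 414, 510, 606, 702
D4: 96, 96, 96
The fourth differences are constant at 96.
Work back: 414 − 96 = 318;  704 − 318 = 386;  588 − 386 = 202;  244 − 202 = 42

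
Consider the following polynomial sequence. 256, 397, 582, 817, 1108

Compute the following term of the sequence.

1461

First differences: 141 , 185 , 235 , 291
Second differences: 44 , 50 , 56
Third differences: 6 , 6
Third differences constant at 6.
56 + 6 = 62;  291 + 62 = 353;  1108 + 353 = 1461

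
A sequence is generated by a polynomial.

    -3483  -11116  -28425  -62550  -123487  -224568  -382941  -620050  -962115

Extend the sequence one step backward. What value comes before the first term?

First differences: -7633  -17309  -34125  -60937  -101081  -158373  -237109  -342065
Second differences: -9676  -16816  -26812  -40144  -57292  -78736  -104956
Third differences: -7140  -9996  -13332  -17148  -21444  -26220
Fourth differences: -2856  -3336  -3816  -4296  -4776
Fifth differences: -480  -480  -480  -480
The fifth differences are constant at -480.
Work back: -2856 + 480 = -2376;  -7140 + 2376 = -4764;  -9676 + 4764 = -4912;  -7633 + 4912 = -2721;  -3483 + 2721 = -762

-762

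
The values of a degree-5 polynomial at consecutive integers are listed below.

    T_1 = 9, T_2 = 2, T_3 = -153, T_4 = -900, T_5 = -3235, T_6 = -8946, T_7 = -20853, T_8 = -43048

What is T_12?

-7, -155, -747, -2335, -5711, -11907, -22195
-148, -592, -1588, -3376, -6196, -10288
-444, -996, -1788, -2820, -4092
-552, -792, -1032, -1272
-240, -240, -240
The fifth differences are constant (-240).
-1272 − 240 = -1512;  -4092 − 1512 = -5604;  -10288 − 5604 = -15892;  -22195 − 15892 = -38087;  -43048 − 38087 = -81135
-1512 − 240 = -1752;  -5604 − 1752 = -7356;  -15892 − 7356 = -23248;  -38087 − 23248 = -61335;  -81135 − 61335 = -142470
-1752 − 240 = -1992;  -7356 − 1992 = -9348;  -23248 − 9348 = -32596;  -61335 − 32596 = -93931;  -142470 − 93931 = -236401
-1992 − 240 = -2232;  -9348 − 2232 = -11580;  -32596 − 11580 = -44176;  -93931 − 44176 = -138107;  -236401 − 138107 = -374508

-374508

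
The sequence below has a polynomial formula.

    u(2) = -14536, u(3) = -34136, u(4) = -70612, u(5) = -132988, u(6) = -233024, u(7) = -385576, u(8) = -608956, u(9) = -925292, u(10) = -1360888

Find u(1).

-5164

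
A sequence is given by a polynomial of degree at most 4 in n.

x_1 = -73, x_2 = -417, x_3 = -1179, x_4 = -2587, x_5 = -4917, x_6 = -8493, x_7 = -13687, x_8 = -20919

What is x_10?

-43417

First differences: -344  -762  -1408  -2330  -3576  -5194  -7232
Second differences: -418  -646  -922  -1246  -1618  -2038
Third differences: -228  -276  -324  -372  -420
Fourth differences: -48  -48  -48  -48
Constant fourth difference = -48, so extend:
-420 − 48 = -468;  -2038 − 468 = -2506;  -7232 − 2506 = -9738;  -20919 − 9738 = -30657
-468 − 48 = -516;  -2506 − 516 = -3022;  -9738 − 3022 = -12760;  -30657 − 12760 = -43417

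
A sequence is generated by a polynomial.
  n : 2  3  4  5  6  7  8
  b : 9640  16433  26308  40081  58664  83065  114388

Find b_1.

5209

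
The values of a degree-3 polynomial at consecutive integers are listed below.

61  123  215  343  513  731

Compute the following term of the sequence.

1003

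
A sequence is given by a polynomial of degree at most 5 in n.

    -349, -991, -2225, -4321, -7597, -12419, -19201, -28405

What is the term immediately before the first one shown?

-642  -1234  -2096  -3276  -4822  -6782  -9204
-592  -862  -1180  -1546  -1960  -2422
-270  -318  -366  -414  -462
-48  -48  -48  -48
The fourth differences are constant at -48.
Work back: -270 + 48 = -222;  -592 + 222 = -370;  -642 + 370 = -272;  -349 + 272 = -77

-77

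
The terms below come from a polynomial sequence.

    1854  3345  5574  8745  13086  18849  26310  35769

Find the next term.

47550

First differences: 1491  2229  3171  4341  5763  7461  9459
Second differences: 738  942  1170  1422  1698  1998
Third differences: 204  228  252  276  300
Fourth differences: 24  24  24  24
Constant fourth difference = 24, so extend:
300 + 24 = 324;  1998 + 324 = 2322;  9459 + 2322 = 11781;  35769 + 11781 = 47550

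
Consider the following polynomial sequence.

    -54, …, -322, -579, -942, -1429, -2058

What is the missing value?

Using the last 5 terms:
Δ: -257  -363  -487  -629
Δ²: -106  -124  -142
Δ³: -18  -18
Constant third difference = -18.
Extend backward: -106 + 18 = -88;  -257 + 88 = -169;  -322 + 169 = -153

-153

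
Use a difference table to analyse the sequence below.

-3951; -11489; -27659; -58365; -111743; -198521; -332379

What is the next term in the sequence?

-530309

-7538, -16170, -30706, -53378, -86778, -133858
-8632, -14536, -22672, -33400, -47080
-5904, -8136, -10728, -13680
-2232, -2592, -2952
-360, -360
Fifth differences constant at -360.
-2952 − 360 = -3312;  -13680 − 3312 = -16992;  -47080 − 16992 = -64072;  -133858 − 64072 = -197930;  -332379 − 197930 = -530309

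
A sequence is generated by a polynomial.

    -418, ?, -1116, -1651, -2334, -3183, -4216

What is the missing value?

-711

Using the last 5 terms:
Δ: -535, -683, -849, -1033
Δ²: -148, -166, -184
Δ³: -18, -18
Constant third difference = -18.
Extend backward: -148 + 18 = -130;  -535 + 130 = -405;  -1116 + 405 = -711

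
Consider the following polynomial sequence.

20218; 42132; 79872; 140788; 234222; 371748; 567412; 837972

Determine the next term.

21914, 37740, 60916, 93434, 137526, 195664, 270560
15826, 23176, 32518, 44092, 58138, 74896
7350, 9342, 11574, 14046, 16758
1992, 2232, 2472, 2712
240, 240, 240
Constant fifth difference = 240, so extend:
2712 + 240 = 2952;  16758 + 2952 = 19710;  74896 + 19710 = 94606;  270560 + 94606 = 365166;  837972 + 365166 = 1203138

1203138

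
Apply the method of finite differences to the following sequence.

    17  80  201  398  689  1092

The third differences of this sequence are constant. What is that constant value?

18

First differences: 63, 121, 197, 291, 403
Second differences: 58, 76, 94, 112
Third differences: 18, 18, 18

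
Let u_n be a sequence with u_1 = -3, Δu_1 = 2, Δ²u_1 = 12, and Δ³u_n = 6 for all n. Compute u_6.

187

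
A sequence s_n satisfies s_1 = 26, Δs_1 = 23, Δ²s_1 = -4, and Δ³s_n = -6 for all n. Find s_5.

Build the table forward from the leading diagonal:
Third differences: -6  -6  -6  -6  -6
Second differences: -4  -10  -16  -22  -28
First differences: 23  19  9  -7  -29
s: 26  49  68  77  70

70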